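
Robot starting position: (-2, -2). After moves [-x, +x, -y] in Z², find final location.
(-2, -3)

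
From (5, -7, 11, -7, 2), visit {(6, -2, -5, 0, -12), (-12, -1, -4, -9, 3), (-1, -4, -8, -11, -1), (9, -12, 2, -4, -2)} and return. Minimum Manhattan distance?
158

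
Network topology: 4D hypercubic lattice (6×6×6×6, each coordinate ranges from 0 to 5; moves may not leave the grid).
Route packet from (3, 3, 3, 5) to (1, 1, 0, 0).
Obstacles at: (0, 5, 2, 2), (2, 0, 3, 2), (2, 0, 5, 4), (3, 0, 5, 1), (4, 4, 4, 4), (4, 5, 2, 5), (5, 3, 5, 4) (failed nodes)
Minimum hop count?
12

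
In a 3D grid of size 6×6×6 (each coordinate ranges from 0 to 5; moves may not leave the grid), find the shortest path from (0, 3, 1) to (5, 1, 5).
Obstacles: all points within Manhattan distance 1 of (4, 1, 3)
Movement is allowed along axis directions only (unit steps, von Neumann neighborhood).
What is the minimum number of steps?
11
(one shortest path: (0, 3, 1) → (1, 3, 1) → (2, 3, 1) → (3, 3, 1) → (4, 3, 1) → (5, 3, 1) → (5, 2, 1) → (5, 2, 2) → (5, 2, 3) → (5, 2, 4) → (5, 1, 4) → (5, 1, 5))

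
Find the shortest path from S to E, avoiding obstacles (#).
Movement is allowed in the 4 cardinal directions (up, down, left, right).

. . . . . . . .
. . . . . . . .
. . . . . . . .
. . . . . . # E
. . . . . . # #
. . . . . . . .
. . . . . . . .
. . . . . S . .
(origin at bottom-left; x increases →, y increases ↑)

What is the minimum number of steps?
8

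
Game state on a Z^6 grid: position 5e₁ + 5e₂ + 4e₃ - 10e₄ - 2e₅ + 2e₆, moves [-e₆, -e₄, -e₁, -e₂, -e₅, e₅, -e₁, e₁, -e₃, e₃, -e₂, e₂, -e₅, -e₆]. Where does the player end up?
(4, 4, 4, -11, -3, 0)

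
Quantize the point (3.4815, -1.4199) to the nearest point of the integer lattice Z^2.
(3, -1)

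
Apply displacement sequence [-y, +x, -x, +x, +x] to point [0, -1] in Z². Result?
(2, -2)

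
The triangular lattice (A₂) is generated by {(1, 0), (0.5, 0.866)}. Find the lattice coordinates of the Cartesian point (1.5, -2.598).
3b₁ - 3b₂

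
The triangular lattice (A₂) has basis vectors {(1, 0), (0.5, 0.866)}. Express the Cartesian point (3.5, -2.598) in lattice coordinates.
5b₁ - 3b₂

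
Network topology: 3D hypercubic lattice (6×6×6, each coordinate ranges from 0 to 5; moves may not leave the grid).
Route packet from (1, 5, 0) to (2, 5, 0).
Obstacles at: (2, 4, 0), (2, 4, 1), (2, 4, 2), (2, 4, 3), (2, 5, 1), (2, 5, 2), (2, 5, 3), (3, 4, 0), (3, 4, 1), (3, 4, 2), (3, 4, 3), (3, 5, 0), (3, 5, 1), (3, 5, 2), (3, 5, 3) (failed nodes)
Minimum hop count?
1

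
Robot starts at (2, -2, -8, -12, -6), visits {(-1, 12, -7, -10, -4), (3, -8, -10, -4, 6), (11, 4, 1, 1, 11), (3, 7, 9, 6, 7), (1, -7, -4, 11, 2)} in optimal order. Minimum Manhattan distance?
160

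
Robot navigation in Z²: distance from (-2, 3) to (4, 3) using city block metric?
6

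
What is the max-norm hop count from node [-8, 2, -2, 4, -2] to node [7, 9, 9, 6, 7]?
15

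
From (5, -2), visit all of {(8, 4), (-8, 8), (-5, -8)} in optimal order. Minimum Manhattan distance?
48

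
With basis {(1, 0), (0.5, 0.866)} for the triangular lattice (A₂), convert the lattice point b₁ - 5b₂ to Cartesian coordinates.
(-1.5, -4.33)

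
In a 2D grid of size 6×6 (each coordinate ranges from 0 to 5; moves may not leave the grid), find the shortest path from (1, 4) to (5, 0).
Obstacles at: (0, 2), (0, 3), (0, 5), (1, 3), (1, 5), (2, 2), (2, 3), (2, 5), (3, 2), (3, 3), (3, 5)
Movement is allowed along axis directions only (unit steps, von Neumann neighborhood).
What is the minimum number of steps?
8
(one shortest path: (1, 4) → (2, 4) → (3, 4) → (4, 4) → (5, 4) → (5, 3) → (5, 2) → (5, 1) → (5, 0))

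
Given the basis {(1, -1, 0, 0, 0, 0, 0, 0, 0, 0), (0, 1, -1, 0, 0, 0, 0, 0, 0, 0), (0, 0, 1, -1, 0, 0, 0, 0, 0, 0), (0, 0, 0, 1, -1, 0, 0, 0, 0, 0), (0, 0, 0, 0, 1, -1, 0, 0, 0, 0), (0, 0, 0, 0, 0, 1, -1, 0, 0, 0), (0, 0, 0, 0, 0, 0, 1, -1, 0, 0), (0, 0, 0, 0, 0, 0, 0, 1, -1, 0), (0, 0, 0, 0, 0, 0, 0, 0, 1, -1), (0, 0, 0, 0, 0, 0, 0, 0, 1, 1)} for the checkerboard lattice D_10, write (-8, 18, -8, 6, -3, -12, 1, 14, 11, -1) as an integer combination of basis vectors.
-8b₁ + 10b₂ + 2b₃ + 8b₄ + 5b₅ - 7b₆ - 6b₇ + 8b₈ + 10b₉ + 9b₁₀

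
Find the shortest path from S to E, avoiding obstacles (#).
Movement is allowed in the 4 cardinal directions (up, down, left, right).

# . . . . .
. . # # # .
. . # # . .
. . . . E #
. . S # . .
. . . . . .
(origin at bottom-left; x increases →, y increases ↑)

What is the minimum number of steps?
3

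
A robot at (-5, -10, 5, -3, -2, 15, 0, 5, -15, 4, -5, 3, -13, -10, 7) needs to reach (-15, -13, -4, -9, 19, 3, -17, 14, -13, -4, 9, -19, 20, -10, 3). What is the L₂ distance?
55.0818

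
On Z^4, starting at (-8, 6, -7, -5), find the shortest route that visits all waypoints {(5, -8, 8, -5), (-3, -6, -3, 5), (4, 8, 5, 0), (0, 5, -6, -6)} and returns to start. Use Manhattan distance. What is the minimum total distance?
122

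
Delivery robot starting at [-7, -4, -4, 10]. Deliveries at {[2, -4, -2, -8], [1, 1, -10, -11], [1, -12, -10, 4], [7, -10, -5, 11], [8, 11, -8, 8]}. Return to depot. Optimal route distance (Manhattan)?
158
(one optimal route: (-7, -4, -4, 10) → (2, -4, -2, -8) → (1, 1, -10, -11) → (1, -12, -10, 4) → (7, -10, -5, 11) → (8, 11, -8, 8) → (-7, -4, -4, 10))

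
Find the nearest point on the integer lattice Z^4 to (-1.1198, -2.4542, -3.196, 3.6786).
(-1, -2, -3, 4)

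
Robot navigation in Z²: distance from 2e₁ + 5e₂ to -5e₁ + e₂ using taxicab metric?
11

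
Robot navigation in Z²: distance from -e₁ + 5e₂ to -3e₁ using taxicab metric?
7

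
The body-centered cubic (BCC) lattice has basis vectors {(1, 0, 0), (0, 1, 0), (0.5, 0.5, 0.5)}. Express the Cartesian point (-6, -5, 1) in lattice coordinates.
-7b₁ - 6b₂ + 2b₃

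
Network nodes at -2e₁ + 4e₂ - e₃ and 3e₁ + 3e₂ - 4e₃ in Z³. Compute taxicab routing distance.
9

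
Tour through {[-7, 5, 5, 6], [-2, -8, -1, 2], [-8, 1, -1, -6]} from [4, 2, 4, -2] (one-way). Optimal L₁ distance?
69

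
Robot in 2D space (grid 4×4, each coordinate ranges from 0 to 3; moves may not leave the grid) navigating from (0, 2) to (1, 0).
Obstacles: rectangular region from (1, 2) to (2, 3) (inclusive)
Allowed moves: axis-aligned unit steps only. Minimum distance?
3
(one shortest path: (0, 2) → (0, 1) → (1, 1) → (1, 0))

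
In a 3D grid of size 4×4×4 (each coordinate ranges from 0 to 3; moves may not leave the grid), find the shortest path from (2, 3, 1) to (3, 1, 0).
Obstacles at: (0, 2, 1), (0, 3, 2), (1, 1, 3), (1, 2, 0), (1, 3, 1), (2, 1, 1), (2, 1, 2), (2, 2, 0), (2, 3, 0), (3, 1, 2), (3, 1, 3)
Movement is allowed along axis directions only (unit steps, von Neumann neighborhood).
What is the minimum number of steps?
4
(one shortest path: (2, 3, 1) → (3, 3, 1) → (3, 2, 1) → (3, 1, 1) → (3, 1, 0))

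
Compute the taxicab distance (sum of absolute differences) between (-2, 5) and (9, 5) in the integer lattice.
11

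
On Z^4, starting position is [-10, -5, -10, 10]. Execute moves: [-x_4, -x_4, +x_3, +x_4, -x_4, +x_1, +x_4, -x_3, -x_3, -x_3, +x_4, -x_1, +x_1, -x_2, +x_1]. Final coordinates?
(-8, -6, -12, 10)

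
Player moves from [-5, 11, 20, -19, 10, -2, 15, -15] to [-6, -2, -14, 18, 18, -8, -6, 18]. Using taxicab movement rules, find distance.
153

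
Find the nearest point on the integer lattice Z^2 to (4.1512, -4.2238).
(4, -4)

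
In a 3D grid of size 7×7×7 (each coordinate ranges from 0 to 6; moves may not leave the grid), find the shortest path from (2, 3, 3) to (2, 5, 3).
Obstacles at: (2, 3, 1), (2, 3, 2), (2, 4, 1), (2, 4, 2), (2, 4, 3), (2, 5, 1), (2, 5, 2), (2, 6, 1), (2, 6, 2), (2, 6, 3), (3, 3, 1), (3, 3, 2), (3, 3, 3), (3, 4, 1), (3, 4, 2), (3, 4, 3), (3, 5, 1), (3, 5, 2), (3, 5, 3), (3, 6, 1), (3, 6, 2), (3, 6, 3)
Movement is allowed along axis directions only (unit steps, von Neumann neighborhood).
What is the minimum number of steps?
4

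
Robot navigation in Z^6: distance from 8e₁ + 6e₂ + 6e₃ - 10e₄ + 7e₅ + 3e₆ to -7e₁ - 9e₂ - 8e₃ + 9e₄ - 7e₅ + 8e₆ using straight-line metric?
35.0428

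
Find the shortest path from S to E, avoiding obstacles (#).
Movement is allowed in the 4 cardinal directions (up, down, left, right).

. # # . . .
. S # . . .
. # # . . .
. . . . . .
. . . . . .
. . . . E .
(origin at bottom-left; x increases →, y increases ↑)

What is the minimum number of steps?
9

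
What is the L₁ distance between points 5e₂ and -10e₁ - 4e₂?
19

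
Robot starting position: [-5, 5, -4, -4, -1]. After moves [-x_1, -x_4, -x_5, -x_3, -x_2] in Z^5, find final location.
(-6, 4, -5, -5, -2)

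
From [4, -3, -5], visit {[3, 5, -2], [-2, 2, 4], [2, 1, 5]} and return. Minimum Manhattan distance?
48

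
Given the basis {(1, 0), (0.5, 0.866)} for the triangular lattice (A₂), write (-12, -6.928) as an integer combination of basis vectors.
-8b₁ - 8b₂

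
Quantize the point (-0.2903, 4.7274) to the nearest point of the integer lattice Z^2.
(0, 5)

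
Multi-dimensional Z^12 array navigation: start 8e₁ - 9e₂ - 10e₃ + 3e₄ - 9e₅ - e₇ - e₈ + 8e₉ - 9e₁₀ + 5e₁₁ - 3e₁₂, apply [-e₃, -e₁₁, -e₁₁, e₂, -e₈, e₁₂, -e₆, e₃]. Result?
(8, -8, -10, 3, -9, -1, -1, -2, 8, -9, 3, -2)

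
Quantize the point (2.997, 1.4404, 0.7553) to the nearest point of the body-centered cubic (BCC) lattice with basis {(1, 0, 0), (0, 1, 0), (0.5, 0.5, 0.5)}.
(3, 1, 1)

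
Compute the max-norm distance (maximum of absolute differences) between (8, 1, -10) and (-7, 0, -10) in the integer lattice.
15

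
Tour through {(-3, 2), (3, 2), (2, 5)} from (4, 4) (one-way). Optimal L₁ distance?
13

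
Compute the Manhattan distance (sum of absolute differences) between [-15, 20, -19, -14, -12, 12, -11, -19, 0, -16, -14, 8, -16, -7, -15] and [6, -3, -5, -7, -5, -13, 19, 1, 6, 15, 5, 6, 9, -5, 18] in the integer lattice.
265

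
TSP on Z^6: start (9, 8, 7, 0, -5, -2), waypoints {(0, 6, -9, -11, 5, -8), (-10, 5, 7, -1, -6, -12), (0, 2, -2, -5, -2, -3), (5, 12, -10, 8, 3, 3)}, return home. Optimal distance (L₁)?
192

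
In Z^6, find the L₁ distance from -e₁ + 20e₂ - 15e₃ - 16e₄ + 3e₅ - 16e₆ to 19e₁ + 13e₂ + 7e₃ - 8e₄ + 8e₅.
78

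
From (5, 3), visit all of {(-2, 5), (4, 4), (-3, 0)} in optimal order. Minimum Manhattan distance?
15
(one optimal route: (5, 3) → (4, 4) → (-2, 5) → (-3, 0))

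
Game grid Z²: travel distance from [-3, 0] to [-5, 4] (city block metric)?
6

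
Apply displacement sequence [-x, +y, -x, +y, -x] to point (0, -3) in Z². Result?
(-3, -1)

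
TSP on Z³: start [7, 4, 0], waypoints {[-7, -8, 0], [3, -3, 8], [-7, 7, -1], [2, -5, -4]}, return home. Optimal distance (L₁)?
84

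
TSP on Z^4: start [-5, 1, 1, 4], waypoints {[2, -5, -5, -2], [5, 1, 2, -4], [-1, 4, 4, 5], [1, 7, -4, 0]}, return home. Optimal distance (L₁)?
82
(one optimal route: (-5, 1, 1, 4) → (5, 1, 2, -4) → (2, -5, -5, -2) → (1, 7, -4, 0) → (-1, 4, 4, 5) → (-5, 1, 1, 4))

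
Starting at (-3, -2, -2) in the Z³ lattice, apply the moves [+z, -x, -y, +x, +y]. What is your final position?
(-3, -2, -1)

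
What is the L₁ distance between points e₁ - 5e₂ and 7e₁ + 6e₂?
17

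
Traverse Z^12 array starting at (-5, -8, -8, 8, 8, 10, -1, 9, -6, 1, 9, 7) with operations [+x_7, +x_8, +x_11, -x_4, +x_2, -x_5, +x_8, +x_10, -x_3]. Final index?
(-5, -7, -9, 7, 7, 10, 0, 11, -6, 2, 10, 7)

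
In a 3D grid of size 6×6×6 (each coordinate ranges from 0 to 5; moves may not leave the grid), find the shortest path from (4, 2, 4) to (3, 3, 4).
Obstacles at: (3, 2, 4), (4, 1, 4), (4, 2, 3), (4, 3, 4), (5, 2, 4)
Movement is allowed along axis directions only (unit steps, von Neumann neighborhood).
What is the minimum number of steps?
4
(one shortest path: (4, 2, 4) → (4, 2, 5) → (3, 2, 5) → (3, 3, 5) → (3, 3, 4))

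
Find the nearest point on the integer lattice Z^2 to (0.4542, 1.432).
(0, 1)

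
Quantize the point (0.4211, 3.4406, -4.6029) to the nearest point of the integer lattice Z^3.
(0, 3, -5)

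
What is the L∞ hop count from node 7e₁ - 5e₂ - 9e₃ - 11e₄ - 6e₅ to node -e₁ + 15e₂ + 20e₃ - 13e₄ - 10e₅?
29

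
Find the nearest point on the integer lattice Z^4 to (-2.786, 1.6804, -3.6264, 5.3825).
(-3, 2, -4, 5)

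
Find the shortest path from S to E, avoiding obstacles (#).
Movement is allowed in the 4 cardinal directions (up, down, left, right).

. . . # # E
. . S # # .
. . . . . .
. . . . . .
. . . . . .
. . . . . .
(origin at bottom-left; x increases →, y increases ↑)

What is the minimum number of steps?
6
(one shortest path: (2, 4) → (2, 3) → (3, 3) → (4, 3) → (5, 3) → (5, 4) → (5, 5))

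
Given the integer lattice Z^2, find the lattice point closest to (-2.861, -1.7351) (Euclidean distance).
(-3, -2)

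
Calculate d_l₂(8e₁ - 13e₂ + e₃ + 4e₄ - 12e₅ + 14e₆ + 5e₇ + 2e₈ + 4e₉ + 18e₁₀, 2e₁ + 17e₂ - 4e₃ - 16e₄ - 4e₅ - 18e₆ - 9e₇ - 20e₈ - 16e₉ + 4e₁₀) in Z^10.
61.0328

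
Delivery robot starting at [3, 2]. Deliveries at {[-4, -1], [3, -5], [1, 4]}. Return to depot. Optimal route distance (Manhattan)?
32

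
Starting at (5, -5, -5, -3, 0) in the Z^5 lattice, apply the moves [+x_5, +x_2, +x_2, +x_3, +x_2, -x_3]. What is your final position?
(5, -2, -5, -3, 1)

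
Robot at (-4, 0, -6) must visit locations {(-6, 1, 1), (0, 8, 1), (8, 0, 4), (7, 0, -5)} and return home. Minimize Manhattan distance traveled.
64
(one optimal route: (-4, 0, -6) → (-6, 1, 1) → (0, 8, 1) → (8, 0, 4) → (7, 0, -5) → (-4, 0, -6))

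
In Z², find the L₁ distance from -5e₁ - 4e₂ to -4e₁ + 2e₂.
7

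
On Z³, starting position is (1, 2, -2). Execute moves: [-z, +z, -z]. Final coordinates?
(1, 2, -3)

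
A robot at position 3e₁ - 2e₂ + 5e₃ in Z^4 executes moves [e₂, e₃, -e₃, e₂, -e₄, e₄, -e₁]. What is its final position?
(2, 0, 5, 0)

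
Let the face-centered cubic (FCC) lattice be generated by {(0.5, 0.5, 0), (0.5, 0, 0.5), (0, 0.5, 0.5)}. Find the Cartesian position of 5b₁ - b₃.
(2.5, 2, -0.5)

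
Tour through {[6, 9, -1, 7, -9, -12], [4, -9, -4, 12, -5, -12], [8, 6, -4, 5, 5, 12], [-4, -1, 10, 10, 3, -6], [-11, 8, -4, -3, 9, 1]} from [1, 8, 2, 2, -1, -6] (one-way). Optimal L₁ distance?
204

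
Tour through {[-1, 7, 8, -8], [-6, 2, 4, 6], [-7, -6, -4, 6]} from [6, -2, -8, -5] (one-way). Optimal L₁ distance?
77
(one optimal route: (6, -2, -8, -5) → (-7, -6, -4, 6) → (-6, 2, 4, 6) → (-1, 7, 8, -8))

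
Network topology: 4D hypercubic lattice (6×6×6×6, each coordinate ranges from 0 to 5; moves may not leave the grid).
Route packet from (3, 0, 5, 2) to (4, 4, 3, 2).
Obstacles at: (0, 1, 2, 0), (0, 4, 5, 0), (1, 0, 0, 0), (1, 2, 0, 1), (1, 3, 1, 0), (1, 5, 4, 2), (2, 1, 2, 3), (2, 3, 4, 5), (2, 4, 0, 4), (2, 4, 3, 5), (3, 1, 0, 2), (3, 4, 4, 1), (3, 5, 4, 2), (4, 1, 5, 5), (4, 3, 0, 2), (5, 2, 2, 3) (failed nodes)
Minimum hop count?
7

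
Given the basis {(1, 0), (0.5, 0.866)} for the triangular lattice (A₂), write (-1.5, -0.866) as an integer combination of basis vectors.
-b₁ - b₂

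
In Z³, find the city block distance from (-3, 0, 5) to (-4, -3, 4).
5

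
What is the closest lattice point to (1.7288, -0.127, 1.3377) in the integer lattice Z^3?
(2, 0, 1)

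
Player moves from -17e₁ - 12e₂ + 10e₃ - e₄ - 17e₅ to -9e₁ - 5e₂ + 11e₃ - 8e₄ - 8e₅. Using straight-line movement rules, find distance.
15.6205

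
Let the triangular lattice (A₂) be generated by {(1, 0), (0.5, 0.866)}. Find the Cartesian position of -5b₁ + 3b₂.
(-3.5, 2.598)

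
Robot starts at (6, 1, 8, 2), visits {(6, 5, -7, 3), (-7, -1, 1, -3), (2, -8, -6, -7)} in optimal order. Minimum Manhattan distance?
75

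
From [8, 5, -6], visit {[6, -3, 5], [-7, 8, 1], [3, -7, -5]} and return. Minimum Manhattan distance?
88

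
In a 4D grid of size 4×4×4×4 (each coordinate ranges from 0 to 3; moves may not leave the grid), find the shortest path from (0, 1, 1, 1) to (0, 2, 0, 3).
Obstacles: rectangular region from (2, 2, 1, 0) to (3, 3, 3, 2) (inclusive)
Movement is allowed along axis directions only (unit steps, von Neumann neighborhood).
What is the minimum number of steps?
4
(one shortest path: (0, 1, 1, 1) → (0, 2, 1, 1) → (0, 2, 0, 1) → (0, 2, 0, 2) → (0, 2, 0, 3))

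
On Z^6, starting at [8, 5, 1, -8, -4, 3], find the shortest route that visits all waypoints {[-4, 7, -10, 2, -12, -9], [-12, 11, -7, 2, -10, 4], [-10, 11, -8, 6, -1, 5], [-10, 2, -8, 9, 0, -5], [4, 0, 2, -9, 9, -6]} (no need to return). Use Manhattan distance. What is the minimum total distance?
157
(one optimal route: (8, 5, 1, -8, -4, 3) → (4, 0, 2, -9, 9, -6) → (-10, 2, -8, 9, 0, -5) → (-10, 11, -8, 6, -1, 5) → (-12, 11, -7, 2, -10, 4) → (-4, 7, -10, 2, -12, -9))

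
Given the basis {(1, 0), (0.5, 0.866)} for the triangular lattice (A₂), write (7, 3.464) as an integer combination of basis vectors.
5b₁ + 4b₂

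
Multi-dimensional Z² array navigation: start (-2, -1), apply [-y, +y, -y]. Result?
(-2, -2)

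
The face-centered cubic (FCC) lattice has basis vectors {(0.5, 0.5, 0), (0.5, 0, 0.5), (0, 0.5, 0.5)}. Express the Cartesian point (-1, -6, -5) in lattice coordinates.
-2b₁ - 10b₃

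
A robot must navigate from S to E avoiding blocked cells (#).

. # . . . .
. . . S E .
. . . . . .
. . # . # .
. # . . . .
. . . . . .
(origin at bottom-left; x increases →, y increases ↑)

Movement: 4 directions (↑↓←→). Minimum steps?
1
(one shortest path: (3, 4) → (4, 4))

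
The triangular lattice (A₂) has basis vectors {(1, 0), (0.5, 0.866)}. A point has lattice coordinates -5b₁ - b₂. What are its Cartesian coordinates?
(-5.5, -0.866)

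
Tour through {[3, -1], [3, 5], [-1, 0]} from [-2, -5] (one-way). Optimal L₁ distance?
17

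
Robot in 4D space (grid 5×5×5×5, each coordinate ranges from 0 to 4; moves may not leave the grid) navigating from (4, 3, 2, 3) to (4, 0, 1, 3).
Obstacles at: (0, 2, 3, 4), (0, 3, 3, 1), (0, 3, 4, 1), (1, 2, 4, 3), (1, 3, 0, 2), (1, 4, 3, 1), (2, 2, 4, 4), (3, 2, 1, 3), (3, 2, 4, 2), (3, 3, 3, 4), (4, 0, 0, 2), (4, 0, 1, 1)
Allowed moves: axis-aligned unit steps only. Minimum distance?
4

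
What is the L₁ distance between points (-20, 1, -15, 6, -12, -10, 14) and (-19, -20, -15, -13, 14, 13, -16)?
120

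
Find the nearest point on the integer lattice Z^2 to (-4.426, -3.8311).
(-4, -4)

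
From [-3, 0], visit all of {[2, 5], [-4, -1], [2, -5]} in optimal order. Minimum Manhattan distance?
22
(one optimal route: (-3, 0) → (-4, -1) → (2, -5) → (2, 5))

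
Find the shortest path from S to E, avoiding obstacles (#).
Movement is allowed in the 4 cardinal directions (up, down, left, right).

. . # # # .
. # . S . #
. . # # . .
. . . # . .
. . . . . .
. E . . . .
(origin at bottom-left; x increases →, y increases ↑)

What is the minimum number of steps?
8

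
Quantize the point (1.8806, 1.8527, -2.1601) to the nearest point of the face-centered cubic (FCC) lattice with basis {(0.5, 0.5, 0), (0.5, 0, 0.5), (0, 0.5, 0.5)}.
(2, 2, -2)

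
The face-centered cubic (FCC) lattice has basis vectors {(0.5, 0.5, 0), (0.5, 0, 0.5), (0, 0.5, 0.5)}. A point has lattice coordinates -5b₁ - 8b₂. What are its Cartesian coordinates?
(-6.5, -2.5, -4)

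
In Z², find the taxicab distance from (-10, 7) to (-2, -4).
19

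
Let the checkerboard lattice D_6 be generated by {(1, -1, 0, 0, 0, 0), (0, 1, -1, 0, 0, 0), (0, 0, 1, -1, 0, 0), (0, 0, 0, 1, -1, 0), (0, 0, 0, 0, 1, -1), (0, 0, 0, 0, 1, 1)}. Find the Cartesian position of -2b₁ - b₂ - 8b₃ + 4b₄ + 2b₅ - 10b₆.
(-2, 1, -7, 12, -12, -12)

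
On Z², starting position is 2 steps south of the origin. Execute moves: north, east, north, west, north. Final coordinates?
(0, 1)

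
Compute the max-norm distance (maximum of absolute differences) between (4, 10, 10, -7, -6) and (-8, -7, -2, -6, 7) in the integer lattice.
17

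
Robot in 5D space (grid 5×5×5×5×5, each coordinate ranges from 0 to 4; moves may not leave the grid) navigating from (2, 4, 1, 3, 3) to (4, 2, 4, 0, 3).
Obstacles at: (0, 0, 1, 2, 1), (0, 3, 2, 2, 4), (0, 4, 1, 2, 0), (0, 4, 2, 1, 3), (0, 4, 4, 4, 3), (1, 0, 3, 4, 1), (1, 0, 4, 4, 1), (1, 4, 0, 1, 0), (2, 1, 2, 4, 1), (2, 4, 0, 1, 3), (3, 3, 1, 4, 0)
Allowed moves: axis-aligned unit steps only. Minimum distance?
10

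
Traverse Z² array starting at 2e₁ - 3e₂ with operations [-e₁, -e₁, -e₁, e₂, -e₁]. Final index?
(-2, -2)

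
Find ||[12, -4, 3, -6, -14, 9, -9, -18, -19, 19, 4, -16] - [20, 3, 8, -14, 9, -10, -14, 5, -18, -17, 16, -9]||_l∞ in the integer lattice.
36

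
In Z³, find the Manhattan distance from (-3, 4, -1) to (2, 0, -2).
10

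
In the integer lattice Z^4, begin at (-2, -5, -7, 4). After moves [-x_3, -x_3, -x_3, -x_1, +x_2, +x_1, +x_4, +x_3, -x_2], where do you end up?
(-2, -5, -9, 5)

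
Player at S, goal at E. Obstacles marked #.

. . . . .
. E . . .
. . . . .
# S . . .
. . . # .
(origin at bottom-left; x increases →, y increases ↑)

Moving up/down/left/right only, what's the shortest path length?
2
(one shortest path: (1, 1) → (1, 2) → (1, 3))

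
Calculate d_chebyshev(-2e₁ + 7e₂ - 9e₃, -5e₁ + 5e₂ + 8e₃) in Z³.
17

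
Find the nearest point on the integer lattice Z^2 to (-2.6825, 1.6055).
(-3, 2)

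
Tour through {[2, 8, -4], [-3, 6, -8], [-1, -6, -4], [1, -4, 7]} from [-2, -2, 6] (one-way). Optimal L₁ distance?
49
(one optimal route: (-2, -2, 6) → (1, -4, 7) → (-1, -6, -4) → (2, 8, -4) → (-3, 6, -8))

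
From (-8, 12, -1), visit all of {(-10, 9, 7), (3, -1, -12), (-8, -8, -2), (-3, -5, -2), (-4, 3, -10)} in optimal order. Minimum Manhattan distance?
79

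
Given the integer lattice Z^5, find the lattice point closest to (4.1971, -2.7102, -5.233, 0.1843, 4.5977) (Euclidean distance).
(4, -3, -5, 0, 5)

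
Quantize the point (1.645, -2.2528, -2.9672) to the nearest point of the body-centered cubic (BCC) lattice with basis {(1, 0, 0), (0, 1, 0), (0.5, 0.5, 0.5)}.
(2, -2, -3)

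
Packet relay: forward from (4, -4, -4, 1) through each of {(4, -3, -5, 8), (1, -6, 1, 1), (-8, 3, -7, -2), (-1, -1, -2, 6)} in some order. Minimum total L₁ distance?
65
(one optimal route: (4, -4, -4, 1) → (4, -3, -5, 8) → (-1, -1, -2, 6) → (1, -6, 1, 1) → (-8, 3, -7, -2))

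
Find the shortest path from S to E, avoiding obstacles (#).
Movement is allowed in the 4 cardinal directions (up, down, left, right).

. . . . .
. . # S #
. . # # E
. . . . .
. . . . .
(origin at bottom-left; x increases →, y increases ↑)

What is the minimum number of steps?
10
(one shortest path: (3, 3) → (3, 4) → (2, 4) → (1, 4) → (1, 3) → (1, 2) → (1, 1) → (2, 1) → (3, 1) → (4, 1) → (4, 2))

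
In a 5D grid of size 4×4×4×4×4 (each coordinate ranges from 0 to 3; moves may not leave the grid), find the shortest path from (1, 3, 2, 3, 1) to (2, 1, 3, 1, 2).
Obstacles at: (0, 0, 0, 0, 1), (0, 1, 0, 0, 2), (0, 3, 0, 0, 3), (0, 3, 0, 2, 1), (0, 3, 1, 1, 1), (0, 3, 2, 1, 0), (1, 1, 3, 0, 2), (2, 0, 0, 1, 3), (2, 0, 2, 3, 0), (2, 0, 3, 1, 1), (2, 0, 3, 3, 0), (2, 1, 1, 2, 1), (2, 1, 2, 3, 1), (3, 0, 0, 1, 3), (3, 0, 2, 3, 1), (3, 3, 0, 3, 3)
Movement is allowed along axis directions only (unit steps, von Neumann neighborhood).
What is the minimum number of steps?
7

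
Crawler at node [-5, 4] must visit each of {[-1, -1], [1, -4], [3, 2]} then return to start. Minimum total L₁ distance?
32
(one optimal route: (-5, 4) → (-1, -1) → (1, -4) → (3, 2) → (-5, 4))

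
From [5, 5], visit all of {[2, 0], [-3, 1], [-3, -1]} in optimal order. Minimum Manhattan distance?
16
(one optimal route: (5, 5) → (2, 0) → (-3, 1) → (-3, -1))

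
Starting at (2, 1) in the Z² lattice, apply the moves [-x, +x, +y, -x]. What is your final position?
(1, 2)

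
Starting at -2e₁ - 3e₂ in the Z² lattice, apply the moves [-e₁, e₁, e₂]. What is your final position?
(-2, -2)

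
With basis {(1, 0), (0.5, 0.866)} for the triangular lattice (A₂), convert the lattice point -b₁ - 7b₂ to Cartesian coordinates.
(-4.5, -6.062)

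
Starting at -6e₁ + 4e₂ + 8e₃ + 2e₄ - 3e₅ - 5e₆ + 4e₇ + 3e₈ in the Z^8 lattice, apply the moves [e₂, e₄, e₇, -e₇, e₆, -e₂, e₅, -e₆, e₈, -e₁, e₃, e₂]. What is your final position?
(-7, 5, 9, 3, -2, -5, 4, 4)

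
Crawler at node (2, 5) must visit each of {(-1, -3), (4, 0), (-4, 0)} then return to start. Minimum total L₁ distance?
32
(one optimal route: (2, 5) → (-1, -3) → (-4, 0) → (4, 0) → (2, 5))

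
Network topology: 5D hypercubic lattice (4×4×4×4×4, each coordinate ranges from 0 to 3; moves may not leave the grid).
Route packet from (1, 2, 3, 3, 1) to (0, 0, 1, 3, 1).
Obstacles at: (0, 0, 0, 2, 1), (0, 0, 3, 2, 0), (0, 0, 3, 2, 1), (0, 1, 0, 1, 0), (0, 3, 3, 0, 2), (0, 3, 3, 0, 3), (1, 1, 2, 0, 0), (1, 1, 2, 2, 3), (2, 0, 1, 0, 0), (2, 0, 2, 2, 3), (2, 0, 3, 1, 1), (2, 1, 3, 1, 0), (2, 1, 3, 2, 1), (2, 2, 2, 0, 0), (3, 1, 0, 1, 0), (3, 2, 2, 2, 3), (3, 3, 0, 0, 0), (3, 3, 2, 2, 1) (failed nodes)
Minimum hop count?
5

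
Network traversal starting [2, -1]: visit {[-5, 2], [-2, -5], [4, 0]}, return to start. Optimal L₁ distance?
32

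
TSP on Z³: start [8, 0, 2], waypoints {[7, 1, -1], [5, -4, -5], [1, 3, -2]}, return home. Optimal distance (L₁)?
42
(one optimal route: (8, 0, 2) → (7, 1, -1) → (1, 3, -2) → (5, -4, -5) → (8, 0, 2))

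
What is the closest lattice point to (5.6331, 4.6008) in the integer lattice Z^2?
(6, 5)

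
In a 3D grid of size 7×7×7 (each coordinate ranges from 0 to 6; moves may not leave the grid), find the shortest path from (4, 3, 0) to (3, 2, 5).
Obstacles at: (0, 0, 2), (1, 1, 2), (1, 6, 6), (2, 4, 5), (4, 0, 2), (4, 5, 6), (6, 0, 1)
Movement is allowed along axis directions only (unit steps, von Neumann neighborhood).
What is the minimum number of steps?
7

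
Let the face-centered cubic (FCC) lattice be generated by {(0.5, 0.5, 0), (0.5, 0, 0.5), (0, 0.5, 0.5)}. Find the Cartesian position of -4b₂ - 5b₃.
(-2, -2.5, -4.5)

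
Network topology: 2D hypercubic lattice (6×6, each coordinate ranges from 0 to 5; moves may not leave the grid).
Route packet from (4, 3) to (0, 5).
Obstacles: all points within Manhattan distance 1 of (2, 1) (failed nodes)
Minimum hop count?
6
(one shortest path: (4, 3) → (3, 3) → (2, 3) → (1, 3) → (0, 3) → (0, 4) → (0, 5))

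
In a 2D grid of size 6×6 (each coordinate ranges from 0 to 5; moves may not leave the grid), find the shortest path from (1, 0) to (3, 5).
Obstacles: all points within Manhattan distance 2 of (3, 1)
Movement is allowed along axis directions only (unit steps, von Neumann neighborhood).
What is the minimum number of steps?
9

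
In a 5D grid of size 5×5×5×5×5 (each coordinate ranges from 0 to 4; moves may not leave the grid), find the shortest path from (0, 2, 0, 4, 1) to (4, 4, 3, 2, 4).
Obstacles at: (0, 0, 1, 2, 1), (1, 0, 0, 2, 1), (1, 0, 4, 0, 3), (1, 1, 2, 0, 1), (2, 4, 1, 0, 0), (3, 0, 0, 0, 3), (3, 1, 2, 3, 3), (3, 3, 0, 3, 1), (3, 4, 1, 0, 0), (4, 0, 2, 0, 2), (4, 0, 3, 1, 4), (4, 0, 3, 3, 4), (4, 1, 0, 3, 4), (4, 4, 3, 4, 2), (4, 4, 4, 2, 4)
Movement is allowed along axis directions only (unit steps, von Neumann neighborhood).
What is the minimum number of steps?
14
(one shortest path: (0, 2, 0, 4, 1) → (1, 2, 0, 4, 1) → (2, 2, 0, 4, 1) → (3, 2, 0, 4, 1) → (4, 2, 0, 4, 1) → (4, 3, 0, 4, 1) → (4, 4, 0, 4, 1) → (4, 4, 1, 4, 1) → (4, 4, 2, 4, 1) → (4, 4, 3, 4, 1) → (4, 4, 3, 3, 1) → (4, 4, 3, 2, 1) → (4, 4, 3, 2, 2) → (4, 4, 3, 2, 3) → (4, 4, 3, 2, 4))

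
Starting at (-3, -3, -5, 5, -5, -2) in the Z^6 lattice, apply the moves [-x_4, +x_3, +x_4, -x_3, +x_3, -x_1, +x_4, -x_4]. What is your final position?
(-4, -3, -4, 5, -5, -2)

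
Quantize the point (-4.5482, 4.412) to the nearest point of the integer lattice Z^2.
(-5, 4)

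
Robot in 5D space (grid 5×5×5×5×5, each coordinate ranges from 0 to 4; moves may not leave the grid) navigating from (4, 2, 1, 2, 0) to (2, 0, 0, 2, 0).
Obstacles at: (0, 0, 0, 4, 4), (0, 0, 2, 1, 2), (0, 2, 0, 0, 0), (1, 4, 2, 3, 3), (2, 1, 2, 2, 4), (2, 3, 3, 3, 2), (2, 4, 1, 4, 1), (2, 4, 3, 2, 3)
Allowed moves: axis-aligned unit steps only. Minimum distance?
5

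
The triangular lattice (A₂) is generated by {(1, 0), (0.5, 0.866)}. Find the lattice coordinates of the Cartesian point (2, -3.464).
4b₁ - 4b₂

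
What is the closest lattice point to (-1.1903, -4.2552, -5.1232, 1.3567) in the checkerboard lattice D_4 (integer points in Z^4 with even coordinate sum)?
(-1, -4, -5, 2)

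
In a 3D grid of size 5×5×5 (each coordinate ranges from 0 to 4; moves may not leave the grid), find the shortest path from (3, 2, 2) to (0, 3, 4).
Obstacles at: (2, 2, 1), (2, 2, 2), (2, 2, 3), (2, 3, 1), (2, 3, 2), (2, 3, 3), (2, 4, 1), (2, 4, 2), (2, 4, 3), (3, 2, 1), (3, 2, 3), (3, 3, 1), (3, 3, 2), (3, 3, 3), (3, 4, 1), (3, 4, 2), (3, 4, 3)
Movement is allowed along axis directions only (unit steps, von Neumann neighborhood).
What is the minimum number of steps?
8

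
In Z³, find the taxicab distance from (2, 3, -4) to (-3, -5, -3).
14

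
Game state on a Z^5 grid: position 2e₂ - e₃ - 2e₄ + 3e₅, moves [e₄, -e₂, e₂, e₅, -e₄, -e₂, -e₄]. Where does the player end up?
(0, 1, -1, -3, 4)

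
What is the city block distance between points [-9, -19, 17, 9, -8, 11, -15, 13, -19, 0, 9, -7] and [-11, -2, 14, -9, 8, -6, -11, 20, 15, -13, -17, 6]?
170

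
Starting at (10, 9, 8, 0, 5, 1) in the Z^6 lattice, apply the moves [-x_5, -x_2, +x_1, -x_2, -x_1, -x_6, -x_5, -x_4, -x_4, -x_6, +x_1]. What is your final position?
(11, 7, 8, -2, 3, -1)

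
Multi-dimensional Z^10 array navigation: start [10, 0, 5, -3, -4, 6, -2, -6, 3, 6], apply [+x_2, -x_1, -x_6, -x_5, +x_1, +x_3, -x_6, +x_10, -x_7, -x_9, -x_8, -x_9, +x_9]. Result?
(10, 1, 6, -3, -5, 4, -3, -7, 2, 7)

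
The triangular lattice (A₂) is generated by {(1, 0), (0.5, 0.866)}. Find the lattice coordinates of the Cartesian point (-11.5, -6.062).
-8b₁ - 7b₂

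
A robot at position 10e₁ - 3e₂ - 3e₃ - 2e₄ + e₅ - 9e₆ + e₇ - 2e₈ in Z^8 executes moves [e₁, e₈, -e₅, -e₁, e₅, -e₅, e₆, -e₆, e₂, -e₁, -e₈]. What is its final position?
(9, -2, -3, -2, 0, -9, 1, -2)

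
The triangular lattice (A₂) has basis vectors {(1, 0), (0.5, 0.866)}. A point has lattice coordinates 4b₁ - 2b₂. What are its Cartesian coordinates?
(3, -1.732)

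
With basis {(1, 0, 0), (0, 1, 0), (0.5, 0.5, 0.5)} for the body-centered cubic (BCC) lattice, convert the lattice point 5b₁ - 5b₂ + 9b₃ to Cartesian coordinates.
(9.5, -0.5, 4.5)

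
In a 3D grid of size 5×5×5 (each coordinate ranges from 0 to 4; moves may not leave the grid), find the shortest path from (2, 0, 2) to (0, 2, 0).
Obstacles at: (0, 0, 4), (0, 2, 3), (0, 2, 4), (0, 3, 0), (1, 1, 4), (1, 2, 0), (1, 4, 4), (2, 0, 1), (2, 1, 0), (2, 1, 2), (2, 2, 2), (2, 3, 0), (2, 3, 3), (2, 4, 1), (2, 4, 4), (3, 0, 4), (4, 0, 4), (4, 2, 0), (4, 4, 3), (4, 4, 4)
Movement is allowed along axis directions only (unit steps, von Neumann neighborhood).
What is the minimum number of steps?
6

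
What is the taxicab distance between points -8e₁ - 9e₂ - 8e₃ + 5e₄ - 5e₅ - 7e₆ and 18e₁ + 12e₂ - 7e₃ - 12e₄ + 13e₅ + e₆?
91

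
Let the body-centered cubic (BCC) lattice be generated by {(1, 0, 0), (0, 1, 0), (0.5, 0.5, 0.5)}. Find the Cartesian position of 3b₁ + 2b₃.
(4, 1, 1)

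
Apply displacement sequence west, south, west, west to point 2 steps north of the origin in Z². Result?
(-3, 1)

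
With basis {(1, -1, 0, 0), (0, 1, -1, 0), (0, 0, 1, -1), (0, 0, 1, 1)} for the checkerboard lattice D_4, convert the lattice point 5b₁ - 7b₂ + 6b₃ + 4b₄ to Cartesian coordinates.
(5, -12, 17, -2)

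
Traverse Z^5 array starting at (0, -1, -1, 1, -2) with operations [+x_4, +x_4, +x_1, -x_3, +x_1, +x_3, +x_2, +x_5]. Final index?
(2, 0, -1, 3, -1)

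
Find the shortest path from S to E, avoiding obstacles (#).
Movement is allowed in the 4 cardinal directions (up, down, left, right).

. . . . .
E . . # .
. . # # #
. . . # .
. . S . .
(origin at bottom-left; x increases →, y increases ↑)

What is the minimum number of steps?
5
(one shortest path: (2, 0) → (1, 0) → (0, 0) → (0, 1) → (0, 2) → (0, 3))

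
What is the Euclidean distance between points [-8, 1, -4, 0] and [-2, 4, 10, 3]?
15.8114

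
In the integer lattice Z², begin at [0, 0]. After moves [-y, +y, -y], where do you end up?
(0, -1)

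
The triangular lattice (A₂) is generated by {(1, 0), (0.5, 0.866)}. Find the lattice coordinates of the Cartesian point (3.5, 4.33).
b₁ + 5b₂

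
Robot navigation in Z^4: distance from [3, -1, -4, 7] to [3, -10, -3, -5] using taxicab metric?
22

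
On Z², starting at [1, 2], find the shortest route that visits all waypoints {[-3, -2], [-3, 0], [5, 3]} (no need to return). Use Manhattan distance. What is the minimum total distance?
18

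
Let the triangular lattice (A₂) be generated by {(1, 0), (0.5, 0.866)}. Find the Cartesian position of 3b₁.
(3, 0)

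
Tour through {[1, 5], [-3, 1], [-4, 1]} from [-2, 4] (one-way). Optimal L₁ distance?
13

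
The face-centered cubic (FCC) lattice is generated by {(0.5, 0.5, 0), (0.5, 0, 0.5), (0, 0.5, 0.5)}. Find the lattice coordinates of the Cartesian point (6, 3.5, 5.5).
4b₁ + 8b₂ + 3b₃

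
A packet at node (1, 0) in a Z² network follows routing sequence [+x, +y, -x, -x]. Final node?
(0, 1)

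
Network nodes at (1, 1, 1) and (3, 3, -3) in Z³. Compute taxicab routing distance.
8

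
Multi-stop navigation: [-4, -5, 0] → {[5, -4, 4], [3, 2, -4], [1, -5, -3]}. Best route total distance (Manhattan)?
34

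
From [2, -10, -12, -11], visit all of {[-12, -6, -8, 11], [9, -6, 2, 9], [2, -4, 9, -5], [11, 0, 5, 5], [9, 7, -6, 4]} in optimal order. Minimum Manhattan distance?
140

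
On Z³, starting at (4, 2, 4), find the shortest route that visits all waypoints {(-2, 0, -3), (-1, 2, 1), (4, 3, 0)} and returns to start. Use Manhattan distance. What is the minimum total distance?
32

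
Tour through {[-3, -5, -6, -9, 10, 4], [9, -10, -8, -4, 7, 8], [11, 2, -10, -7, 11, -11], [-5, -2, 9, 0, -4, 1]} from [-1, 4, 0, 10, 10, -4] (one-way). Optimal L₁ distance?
167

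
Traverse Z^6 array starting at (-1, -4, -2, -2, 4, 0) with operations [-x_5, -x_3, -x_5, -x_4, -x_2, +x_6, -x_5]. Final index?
(-1, -5, -3, -3, 1, 1)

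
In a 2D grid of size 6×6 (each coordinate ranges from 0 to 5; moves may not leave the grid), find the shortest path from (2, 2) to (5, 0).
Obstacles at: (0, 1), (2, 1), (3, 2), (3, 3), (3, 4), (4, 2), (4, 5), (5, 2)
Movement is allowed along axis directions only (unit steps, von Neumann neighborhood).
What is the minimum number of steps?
7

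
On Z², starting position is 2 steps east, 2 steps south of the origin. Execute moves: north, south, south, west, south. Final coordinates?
(1, -4)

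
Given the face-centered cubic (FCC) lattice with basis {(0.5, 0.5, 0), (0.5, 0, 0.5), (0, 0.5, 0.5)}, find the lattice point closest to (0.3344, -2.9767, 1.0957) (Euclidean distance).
(0, -3, 1)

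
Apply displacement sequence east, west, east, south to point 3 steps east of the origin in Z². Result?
(4, -1)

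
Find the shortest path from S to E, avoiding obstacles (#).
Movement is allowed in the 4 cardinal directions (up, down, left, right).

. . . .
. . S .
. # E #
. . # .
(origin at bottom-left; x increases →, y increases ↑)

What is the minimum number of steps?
1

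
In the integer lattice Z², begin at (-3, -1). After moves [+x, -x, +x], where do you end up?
(-2, -1)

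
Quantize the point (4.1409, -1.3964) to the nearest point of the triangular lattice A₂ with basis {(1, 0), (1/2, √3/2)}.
(4, -1.732)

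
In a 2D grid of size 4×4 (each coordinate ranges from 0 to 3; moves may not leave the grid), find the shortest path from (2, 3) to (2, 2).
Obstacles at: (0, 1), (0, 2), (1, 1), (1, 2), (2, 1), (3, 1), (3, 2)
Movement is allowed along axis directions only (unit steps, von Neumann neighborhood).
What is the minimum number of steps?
1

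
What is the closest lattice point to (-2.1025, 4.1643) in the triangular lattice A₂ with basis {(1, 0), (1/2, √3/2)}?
(-2.5, 4.33)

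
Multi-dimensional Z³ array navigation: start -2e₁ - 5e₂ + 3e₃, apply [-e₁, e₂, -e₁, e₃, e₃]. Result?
(-4, -4, 5)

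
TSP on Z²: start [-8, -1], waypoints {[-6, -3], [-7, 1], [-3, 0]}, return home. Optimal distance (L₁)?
18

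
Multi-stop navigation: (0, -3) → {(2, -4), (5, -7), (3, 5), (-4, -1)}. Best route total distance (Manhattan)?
35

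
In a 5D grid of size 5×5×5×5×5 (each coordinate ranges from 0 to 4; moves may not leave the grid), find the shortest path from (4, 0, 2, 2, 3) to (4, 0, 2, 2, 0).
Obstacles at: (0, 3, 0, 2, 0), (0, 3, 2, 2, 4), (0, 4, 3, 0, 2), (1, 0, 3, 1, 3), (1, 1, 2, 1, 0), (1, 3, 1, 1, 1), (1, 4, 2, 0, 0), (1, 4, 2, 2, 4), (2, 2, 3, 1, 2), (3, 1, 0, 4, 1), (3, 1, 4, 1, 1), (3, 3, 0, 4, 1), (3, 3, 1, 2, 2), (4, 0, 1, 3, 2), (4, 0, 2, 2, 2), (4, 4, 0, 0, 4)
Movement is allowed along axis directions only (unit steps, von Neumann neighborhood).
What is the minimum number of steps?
5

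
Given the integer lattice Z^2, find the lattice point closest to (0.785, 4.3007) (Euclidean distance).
(1, 4)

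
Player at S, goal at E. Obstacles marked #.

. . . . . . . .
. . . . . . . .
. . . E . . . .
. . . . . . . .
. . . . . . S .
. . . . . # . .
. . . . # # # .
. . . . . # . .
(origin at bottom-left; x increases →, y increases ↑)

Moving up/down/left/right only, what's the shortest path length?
5
(one shortest path: (6, 3) → (5, 3) → (4, 3) → (3, 3) → (3, 4) → (3, 5))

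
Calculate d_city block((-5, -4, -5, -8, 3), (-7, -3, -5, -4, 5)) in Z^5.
9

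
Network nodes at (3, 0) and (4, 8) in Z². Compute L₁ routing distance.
9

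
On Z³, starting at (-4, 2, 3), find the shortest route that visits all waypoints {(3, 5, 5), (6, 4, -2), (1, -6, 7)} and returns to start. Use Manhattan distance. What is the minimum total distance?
60
(one optimal route: (-4, 2, 3) → (6, 4, -2) → (3, 5, 5) → (1, -6, 7) → (-4, 2, 3))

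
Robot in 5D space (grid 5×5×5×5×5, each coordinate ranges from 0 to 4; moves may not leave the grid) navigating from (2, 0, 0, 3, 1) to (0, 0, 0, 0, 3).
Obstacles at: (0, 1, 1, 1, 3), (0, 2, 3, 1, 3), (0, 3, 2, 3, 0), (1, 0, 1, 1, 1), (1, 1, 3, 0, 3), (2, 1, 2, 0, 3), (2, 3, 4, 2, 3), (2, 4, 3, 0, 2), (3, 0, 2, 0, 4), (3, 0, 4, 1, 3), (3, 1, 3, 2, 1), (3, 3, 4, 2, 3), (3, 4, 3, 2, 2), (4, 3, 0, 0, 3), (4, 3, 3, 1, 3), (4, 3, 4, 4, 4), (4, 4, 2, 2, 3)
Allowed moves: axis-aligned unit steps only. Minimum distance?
7
(one shortest path: (2, 0, 0, 3, 1) → (1, 0, 0, 3, 1) → (0, 0, 0, 3, 1) → (0, 0, 0, 2, 1) → (0, 0, 0, 1, 1) → (0, 0, 0, 0, 1) → (0, 0, 0, 0, 2) → (0, 0, 0, 0, 3))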